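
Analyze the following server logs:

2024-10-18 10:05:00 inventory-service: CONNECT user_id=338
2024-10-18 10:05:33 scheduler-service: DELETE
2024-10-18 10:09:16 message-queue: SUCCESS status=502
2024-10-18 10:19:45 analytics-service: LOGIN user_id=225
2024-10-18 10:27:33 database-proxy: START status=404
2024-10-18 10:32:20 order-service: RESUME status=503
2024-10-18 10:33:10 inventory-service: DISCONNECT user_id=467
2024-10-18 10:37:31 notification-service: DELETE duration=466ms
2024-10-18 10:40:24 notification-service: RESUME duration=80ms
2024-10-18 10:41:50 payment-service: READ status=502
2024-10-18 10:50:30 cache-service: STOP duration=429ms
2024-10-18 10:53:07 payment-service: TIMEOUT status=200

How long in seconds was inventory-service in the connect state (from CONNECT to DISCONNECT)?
1690

To calculate state duration:

1. Find CONNECT event for inventory-service: 2024-10-18 10:05:00
2. Find DISCONNECT event for inventory-service: 2024-10-18 10:33:10
3. Calculate duration: 2024-10-18 10:33:10 - 2024-10-18 10:05:00 = 1690 seconds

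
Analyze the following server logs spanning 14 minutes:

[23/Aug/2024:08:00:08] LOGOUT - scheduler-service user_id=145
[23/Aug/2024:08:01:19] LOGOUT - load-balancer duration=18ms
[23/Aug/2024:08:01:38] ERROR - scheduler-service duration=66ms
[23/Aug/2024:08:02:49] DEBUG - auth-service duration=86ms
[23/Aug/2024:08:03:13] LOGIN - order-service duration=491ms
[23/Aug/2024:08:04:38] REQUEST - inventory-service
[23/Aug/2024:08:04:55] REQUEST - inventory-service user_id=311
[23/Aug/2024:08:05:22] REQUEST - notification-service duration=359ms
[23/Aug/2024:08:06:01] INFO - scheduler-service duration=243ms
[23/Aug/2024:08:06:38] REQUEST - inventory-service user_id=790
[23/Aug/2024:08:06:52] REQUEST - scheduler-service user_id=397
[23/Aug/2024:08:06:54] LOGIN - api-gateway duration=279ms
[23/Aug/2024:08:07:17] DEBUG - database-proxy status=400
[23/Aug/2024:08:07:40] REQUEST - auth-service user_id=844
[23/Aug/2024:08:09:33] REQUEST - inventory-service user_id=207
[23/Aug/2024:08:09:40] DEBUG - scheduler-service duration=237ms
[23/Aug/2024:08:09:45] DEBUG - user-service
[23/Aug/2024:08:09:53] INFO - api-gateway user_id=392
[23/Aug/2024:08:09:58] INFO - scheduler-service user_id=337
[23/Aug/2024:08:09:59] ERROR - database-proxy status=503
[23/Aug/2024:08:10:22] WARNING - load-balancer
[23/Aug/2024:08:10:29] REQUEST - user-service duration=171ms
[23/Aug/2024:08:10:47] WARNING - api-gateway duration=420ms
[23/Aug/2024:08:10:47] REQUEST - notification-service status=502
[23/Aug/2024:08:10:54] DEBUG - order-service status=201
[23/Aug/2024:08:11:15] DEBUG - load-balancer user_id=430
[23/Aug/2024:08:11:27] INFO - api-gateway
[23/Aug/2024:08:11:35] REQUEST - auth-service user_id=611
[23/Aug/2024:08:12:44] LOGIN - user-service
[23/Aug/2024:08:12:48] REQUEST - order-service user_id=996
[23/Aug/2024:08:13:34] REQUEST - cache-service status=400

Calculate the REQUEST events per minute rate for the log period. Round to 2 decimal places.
0.86

To calculate the rate:

1. Count total REQUEST events: 12
2. Total time period: 14 minutes
3. Rate = 12 / 14 = 0.86 events per minute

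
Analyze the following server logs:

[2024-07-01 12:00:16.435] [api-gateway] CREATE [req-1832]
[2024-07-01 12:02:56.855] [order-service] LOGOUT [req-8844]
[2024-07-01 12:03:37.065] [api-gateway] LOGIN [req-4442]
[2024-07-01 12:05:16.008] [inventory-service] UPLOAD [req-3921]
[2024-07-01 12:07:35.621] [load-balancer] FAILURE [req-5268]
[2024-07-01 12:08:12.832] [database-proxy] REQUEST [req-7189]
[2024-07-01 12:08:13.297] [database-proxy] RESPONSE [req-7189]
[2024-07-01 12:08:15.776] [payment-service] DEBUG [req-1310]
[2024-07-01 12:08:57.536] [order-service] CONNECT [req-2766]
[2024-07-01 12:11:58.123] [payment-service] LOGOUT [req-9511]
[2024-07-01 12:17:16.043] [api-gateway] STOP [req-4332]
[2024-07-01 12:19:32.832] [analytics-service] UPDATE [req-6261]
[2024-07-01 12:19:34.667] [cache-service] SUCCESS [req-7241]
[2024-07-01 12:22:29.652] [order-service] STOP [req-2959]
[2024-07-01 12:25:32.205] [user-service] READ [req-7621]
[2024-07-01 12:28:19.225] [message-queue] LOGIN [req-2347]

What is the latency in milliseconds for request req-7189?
465

To calculate latency:

1. Find REQUEST with id req-7189: 2024-07-01 12:08:12.832
2. Find RESPONSE with id req-7189: 2024-07-01 12:08:13.297
3. Latency: 2024-07-01 12:08:13.297 - 2024-07-01 12:08:12.832 = 465ms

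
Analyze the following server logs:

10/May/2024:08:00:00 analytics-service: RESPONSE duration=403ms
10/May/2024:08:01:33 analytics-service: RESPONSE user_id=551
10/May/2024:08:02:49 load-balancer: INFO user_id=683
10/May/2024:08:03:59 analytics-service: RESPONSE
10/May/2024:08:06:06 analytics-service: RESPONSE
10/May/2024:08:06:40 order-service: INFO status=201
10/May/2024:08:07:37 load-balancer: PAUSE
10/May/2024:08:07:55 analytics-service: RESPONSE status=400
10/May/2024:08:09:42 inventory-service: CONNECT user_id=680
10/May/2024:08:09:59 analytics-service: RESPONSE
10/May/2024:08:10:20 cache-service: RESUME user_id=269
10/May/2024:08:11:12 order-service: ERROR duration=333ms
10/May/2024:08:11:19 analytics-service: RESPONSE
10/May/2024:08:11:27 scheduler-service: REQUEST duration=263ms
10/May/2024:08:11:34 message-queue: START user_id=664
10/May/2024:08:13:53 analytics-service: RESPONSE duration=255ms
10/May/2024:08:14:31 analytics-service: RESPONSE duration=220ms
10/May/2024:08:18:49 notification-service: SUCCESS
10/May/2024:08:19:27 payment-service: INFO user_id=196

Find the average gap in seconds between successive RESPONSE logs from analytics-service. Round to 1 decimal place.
108.9

To calculate average interval:

1. Find all RESPONSE events for analytics-service in order
2. Calculate time gaps between consecutive events
3. Compute mean of gaps: 871 / 8 = 108.9 seconds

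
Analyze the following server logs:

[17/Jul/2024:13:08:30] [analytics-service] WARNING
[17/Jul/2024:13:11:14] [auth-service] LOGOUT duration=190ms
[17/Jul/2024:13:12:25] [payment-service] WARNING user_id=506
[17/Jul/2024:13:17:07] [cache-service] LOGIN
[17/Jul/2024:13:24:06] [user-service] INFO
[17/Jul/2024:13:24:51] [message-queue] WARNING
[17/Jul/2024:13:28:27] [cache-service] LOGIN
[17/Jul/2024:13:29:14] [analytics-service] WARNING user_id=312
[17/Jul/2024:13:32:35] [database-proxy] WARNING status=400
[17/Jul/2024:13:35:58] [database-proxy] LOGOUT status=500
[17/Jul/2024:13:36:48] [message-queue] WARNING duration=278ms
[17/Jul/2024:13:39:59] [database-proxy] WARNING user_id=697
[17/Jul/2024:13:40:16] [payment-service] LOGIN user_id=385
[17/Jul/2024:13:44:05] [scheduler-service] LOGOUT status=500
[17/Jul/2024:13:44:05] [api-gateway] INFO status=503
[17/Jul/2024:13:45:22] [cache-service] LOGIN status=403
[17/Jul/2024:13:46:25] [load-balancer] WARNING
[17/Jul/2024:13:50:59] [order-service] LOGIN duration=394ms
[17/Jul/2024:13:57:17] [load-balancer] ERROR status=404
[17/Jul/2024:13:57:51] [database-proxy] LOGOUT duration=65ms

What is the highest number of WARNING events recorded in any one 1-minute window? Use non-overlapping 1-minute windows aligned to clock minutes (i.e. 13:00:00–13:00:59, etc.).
1

To find the burst window:

1. Divide the log period into non-overlapping 1-minute windows starting at 13:00
2. Count WARNING events in each window
3. Find the window with maximum count
4. Maximum events in a window: 1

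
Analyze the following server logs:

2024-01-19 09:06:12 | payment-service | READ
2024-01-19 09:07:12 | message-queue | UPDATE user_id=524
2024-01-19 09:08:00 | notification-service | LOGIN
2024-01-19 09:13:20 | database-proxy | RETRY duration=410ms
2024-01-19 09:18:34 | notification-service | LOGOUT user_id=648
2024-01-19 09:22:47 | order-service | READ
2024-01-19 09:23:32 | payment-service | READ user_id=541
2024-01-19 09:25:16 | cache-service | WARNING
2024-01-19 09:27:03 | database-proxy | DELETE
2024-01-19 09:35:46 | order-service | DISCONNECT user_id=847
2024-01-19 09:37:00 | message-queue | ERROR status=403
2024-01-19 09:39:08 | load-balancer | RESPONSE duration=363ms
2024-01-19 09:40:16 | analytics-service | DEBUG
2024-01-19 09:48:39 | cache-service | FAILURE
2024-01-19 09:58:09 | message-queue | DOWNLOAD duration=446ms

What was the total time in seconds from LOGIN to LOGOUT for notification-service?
634

To calculate state duration:

1. Find LOGIN event for notification-service: 2024-01-19 09:08:00
2. Find LOGOUT event for notification-service: 2024-01-19 09:18:34
3. Calculate duration: 2024-01-19 09:18:34 - 2024-01-19 09:08:00 = 634 seconds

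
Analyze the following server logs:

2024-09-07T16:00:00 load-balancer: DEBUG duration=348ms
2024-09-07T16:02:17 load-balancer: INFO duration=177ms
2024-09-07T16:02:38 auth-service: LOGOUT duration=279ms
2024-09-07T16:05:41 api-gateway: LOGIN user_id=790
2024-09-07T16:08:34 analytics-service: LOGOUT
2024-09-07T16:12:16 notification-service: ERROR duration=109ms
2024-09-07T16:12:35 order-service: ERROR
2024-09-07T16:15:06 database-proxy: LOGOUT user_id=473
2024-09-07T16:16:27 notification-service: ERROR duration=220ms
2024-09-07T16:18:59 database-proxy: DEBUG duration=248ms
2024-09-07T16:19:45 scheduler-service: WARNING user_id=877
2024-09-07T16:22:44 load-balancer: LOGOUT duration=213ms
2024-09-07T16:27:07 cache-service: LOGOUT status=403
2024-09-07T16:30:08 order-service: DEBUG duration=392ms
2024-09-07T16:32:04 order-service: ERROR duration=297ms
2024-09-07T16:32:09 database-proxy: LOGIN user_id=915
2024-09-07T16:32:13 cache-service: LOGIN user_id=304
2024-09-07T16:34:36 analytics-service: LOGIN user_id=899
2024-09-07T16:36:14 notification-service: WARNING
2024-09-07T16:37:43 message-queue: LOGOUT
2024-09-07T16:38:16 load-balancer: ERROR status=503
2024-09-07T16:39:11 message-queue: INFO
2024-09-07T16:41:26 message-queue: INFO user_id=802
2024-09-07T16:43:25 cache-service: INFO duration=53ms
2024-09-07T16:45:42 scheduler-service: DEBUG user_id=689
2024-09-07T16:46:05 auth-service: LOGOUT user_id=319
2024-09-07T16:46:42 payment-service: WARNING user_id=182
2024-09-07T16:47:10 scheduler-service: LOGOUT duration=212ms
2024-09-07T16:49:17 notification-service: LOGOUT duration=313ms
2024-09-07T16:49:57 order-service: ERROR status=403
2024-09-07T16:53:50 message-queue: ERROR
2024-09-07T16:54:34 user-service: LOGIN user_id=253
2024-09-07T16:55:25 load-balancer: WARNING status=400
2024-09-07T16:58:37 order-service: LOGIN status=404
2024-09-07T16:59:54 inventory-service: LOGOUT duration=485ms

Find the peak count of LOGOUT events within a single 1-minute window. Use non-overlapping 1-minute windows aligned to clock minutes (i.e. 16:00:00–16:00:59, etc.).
1

To find the burst window:

1. Divide the log period into non-overlapping 1-minute windows starting at 16:00
2. Count LOGOUT events in each window
3. Find the window with maximum count
4. Maximum events in a window: 1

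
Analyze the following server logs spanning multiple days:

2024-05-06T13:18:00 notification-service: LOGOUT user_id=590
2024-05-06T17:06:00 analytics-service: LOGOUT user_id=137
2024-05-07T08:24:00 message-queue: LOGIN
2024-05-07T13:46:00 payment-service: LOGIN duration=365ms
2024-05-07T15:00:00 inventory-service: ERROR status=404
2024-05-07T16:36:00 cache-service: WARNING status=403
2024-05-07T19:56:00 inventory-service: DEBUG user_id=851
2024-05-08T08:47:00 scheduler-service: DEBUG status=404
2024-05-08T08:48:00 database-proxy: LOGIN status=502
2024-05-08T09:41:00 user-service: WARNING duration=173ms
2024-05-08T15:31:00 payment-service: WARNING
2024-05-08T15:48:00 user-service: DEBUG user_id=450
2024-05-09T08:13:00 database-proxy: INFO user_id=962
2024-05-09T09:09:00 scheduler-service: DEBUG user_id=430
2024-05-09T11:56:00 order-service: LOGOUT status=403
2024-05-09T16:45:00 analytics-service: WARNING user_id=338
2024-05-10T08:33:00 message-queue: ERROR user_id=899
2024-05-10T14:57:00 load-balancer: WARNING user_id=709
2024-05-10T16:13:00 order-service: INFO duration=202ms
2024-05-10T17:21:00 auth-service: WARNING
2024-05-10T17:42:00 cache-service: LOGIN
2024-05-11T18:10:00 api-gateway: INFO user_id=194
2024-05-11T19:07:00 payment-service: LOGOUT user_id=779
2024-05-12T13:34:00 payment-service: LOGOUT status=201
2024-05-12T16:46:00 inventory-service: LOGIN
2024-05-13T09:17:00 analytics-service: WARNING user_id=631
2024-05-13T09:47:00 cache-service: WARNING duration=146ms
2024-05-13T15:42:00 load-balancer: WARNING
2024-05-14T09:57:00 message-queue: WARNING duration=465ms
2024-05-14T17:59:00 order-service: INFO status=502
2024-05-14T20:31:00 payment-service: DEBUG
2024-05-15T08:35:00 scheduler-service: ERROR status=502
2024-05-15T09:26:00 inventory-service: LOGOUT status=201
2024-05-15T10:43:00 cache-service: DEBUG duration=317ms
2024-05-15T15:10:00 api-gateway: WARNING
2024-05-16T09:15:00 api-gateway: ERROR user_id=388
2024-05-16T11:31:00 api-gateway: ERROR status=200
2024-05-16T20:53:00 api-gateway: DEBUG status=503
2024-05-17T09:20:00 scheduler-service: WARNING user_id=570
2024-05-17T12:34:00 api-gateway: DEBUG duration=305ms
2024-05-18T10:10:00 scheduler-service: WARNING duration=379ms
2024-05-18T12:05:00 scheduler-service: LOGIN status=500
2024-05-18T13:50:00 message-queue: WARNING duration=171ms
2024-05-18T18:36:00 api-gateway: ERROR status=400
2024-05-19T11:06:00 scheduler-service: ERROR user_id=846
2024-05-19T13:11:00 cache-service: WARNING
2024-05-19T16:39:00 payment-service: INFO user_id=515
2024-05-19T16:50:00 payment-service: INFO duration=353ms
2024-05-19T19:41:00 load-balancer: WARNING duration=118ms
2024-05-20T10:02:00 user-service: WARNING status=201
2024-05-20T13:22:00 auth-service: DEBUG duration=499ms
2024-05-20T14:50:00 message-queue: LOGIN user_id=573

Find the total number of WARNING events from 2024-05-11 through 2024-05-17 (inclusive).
6

To filter by date range:

1. Date range: 2024-05-11 through 2024-05-17, both dates inclusive
2. Filter for WARNING events whose date falls in this range
3. Count matching events: 6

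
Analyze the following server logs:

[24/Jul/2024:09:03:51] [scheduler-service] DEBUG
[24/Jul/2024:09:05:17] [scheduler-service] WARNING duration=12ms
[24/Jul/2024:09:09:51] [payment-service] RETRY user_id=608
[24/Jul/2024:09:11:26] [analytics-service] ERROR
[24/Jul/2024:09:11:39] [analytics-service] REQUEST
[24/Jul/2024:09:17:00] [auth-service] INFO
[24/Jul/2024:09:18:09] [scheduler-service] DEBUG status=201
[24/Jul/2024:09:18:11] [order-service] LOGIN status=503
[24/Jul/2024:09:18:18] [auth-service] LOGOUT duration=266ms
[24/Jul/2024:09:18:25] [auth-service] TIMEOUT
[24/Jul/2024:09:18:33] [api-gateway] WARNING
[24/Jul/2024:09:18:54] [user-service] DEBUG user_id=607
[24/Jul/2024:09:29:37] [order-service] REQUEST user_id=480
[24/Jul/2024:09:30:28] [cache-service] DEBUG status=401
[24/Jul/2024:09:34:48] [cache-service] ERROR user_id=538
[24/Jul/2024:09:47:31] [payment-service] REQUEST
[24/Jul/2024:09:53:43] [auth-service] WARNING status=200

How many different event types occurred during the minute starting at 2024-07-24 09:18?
5

To count unique event types:

1. Filter events in the minute starting at 2024-07-24 09:18
2. Extract event types from matching entries
3. Count unique types: 5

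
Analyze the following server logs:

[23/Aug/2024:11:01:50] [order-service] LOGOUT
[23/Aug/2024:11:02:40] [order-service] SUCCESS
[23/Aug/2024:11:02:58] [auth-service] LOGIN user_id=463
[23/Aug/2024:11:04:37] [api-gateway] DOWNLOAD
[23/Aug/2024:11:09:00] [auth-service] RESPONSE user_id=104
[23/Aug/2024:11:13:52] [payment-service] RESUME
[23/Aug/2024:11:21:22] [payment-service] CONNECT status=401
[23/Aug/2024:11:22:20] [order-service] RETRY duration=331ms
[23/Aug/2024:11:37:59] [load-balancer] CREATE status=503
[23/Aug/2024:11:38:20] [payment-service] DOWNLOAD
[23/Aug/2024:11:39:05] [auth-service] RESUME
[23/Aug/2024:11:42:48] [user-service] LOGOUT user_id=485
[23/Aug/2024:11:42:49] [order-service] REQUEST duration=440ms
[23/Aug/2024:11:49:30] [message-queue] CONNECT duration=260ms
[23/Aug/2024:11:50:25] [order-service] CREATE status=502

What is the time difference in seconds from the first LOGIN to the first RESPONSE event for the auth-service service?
362

To find the time between events:

1. Locate the first LOGIN event for auth-service: 23/Aug/2024:11:02:58
2. Locate the first RESPONSE event for auth-service: 23/Aug/2024:11:09:00
3. Calculate the difference: 23/Aug/2024:11:09:00 - 23/Aug/2024:11:02:58 = 362 seconds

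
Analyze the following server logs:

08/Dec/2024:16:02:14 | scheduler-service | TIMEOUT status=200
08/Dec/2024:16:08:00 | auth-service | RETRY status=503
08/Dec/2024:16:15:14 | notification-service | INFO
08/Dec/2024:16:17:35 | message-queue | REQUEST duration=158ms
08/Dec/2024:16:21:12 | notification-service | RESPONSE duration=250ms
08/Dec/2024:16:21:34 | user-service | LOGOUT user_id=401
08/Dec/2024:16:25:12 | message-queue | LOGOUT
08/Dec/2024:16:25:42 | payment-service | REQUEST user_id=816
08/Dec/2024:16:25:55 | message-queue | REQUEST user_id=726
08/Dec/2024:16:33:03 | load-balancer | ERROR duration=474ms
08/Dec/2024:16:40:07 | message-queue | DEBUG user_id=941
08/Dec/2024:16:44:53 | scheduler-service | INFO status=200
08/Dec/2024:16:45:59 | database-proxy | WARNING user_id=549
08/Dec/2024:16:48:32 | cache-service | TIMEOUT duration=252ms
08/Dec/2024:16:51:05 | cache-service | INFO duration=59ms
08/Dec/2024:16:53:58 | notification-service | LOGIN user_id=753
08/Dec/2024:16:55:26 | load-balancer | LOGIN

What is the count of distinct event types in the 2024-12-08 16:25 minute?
2

To count unique event types:

1. Filter events in the minute starting at 2024-12-08 16:25
2. Extract event types from matching entries
3. Count unique types: 2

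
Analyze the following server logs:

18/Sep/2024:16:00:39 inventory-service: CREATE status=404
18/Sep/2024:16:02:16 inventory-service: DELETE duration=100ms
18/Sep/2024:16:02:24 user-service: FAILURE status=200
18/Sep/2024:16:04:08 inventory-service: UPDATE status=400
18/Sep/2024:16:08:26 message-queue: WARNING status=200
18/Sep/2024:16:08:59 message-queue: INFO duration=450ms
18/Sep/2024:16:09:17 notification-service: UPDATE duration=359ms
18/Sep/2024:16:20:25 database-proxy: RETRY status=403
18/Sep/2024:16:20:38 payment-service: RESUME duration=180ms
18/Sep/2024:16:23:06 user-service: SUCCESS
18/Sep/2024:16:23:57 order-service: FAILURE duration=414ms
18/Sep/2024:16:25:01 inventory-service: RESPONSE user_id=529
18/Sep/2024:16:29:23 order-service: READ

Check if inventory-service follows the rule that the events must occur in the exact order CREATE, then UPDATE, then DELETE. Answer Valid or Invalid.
Invalid

To validate ordering:

1. Required order: CREATE → UPDATE → DELETE
2. Rule: the events must occur in the exact order CREATE, then UPDATE, then DELETE
3. Check actual order of events for inventory-service
4. Result: Invalid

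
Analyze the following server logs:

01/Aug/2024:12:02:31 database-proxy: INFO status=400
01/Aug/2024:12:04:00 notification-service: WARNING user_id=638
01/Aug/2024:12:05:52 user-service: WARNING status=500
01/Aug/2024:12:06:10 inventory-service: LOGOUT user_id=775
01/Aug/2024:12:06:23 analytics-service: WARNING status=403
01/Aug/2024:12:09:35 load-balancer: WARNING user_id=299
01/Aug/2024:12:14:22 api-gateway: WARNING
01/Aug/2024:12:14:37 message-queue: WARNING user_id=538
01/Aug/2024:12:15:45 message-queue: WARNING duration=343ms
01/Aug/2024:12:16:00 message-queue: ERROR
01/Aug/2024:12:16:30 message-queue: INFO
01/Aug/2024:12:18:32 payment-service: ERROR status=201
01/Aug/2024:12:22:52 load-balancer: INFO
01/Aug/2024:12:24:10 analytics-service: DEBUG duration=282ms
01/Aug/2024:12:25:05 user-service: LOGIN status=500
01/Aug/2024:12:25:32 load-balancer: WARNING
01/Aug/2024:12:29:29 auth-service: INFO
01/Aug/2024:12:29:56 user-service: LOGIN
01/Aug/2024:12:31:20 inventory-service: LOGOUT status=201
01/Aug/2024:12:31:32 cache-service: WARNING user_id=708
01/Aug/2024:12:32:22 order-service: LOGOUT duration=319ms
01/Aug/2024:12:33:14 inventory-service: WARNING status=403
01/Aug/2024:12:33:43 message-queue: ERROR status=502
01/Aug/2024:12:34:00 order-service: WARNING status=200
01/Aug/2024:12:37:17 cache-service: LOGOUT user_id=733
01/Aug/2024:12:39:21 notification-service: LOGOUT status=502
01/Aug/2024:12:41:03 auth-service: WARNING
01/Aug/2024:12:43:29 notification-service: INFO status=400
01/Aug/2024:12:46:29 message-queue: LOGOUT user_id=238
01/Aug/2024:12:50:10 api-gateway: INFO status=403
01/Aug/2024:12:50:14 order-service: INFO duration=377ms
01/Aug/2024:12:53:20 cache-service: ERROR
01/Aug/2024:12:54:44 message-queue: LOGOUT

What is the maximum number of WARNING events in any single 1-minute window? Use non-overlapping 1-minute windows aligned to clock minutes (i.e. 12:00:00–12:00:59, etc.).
2

To find the burst window:

1. Divide the log period into non-overlapping 1-minute windows starting at 12:00
2. Count WARNING events in each window
3. Find the window with maximum count
4. Maximum events in a window: 2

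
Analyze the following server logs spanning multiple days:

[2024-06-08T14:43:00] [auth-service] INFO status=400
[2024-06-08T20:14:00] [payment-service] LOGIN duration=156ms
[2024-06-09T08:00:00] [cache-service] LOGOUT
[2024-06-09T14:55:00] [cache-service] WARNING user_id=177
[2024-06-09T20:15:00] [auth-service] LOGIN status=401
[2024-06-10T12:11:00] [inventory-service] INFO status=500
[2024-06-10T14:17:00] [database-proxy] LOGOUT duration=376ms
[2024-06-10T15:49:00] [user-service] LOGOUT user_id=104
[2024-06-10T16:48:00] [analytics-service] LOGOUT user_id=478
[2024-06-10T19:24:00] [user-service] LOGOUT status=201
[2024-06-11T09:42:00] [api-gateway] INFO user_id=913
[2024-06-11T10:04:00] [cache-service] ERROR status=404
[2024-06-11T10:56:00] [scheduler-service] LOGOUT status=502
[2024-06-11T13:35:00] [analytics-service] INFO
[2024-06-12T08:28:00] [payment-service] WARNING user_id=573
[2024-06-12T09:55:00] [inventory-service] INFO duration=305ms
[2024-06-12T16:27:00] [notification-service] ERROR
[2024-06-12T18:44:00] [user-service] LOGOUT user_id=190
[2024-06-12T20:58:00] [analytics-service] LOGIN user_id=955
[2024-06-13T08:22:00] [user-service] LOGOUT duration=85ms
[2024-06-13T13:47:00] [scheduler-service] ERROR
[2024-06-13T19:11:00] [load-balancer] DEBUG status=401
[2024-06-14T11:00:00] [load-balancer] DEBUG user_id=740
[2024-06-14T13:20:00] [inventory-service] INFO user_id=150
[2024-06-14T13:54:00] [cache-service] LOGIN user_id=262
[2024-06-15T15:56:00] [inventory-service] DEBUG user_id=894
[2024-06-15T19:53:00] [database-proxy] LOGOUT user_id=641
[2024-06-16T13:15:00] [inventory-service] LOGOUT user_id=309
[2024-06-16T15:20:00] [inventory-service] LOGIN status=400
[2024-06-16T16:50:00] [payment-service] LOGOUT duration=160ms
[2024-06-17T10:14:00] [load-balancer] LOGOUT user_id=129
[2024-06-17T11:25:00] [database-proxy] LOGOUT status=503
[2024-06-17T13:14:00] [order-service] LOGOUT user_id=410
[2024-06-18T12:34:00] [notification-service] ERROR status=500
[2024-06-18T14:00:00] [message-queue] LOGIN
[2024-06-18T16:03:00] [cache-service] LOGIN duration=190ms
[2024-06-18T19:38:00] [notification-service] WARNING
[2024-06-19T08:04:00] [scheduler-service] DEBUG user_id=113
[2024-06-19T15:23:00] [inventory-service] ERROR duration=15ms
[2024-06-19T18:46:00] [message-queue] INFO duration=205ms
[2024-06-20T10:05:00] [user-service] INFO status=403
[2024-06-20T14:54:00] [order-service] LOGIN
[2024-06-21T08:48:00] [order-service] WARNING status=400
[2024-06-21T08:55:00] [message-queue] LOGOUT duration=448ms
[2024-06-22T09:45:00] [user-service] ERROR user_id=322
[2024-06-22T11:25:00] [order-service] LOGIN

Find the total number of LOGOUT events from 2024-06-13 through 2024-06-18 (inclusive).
7

To filter by date range:

1. Date range: 2024-06-13 through 2024-06-18, both dates inclusive
2. Filter for LOGOUT events whose date falls in this range
3. Count matching events: 7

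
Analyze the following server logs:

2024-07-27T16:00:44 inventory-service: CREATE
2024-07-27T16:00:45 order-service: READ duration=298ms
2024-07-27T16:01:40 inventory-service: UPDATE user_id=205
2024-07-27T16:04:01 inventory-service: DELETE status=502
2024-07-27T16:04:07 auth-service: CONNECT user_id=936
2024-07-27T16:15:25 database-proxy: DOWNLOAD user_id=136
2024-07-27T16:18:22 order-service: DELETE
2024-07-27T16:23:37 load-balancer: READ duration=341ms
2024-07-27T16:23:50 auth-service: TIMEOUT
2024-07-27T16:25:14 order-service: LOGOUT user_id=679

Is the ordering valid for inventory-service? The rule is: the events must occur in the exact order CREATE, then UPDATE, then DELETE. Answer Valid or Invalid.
Valid

To validate ordering:

1. Required order: CREATE → UPDATE → DELETE
2. Rule: the events must occur in the exact order CREATE, then UPDATE, then DELETE
3. Check actual order of events for inventory-service
4. Result: Valid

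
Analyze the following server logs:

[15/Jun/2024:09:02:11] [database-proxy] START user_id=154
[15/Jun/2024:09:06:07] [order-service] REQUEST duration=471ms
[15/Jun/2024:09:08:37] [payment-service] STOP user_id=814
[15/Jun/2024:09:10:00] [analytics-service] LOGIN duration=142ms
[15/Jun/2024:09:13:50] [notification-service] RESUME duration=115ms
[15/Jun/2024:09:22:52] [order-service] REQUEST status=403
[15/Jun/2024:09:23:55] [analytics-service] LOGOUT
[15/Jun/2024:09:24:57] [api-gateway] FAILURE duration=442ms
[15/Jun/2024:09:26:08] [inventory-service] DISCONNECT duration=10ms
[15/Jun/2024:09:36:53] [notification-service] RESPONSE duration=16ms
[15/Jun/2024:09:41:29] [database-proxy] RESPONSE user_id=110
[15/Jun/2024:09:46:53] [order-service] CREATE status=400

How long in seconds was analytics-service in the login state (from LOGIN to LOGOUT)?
835

To calculate state duration:

1. Find LOGIN event for analytics-service: 15/Jun/2024:09:10:00
2. Find LOGOUT event for analytics-service: 15/Jun/2024:09:23:55
3. Calculate duration: 15/Jun/2024:09:23:55 - 15/Jun/2024:09:10:00 = 835 seconds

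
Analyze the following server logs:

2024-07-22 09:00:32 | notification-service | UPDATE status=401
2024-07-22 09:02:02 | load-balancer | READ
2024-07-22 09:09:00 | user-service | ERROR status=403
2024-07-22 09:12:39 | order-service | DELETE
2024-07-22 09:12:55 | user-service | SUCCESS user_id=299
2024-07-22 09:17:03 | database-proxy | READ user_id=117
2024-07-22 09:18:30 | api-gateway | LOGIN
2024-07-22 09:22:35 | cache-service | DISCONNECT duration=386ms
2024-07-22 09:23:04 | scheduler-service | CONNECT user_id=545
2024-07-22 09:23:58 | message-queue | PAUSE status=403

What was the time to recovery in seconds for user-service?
235

To calculate recovery time:

1. Find ERROR event for user-service: 2024-07-22 09:09:00
2. Find next SUCCESS event for user-service: 2024-07-22 09:12:55
3. Recovery time: 2024-07-22 09:12:55 - 2024-07-22 09:09:00 = 235 seconds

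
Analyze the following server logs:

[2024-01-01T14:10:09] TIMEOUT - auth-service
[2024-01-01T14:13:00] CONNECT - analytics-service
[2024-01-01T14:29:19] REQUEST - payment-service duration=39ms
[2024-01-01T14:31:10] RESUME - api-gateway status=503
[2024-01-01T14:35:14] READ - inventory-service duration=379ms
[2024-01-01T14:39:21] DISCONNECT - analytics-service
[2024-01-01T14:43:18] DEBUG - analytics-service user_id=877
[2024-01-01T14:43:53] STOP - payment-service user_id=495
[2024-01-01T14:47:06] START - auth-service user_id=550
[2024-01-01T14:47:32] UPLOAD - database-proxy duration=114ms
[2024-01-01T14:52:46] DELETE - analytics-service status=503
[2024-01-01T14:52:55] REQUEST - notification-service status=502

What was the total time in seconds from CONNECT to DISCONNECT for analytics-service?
1581

To calculate state duration:

1. Find CONNECT event for analytics-service: 2024-01-01T14:13:00
2. Find DISCONNECT event for analytics-service: 2024-01-01T14:39:21
3. Calculate duration: 2024-01-01T14:39:21 - 2024-01-01T14:13:00 = 1581 seconds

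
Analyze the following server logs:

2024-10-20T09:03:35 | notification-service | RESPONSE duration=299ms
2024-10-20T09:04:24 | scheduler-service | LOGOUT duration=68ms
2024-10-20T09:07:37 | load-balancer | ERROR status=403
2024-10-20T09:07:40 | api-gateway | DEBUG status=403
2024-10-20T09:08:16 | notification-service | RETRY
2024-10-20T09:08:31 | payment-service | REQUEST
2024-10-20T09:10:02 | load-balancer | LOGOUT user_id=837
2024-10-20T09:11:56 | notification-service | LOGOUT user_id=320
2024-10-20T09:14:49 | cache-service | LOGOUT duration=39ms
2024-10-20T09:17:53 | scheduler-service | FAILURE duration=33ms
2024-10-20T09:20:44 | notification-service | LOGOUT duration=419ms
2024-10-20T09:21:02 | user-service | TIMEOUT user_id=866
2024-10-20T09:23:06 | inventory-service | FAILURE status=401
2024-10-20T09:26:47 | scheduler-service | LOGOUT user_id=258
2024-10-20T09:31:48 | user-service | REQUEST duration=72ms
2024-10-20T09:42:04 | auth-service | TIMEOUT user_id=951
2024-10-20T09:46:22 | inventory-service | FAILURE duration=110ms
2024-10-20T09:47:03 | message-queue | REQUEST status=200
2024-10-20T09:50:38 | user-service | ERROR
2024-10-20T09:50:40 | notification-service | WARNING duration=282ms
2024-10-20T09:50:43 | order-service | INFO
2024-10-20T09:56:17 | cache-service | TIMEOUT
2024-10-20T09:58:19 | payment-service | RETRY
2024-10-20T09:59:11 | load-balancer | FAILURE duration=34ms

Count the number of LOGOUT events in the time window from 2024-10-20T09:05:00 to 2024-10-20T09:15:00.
3

To count events in the time window:

1. Window boundaries: 2024-10-20T09:05:00 to 2024-10-20T09:15:00
2. Filter for LOGOUT events within this window
3. Count matching events: 3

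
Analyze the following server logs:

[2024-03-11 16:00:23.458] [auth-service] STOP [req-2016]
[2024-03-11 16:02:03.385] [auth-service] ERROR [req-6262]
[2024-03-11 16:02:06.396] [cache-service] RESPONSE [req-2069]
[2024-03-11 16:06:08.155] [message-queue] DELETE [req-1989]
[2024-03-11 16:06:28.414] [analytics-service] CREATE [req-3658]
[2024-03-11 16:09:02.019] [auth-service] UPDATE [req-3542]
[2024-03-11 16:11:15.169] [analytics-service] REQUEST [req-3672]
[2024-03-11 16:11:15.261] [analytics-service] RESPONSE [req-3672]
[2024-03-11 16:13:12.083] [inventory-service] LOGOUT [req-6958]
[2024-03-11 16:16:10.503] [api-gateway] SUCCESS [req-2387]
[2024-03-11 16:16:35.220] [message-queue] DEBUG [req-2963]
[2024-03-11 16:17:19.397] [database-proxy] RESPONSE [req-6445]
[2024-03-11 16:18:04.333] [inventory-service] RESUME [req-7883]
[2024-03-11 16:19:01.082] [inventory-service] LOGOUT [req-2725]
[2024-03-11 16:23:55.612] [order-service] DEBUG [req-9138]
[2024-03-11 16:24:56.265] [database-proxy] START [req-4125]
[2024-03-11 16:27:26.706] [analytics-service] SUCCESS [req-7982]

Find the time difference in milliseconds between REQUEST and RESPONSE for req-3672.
92

To calculate latency:

1. Find REQUEST with id req-3672: 2024-03-11 16:11:15.169
2. Find RESPONSE with id req-3672: 2024-03-11 16:11:15.261
3. Latency: 2024-03-11 16:11:15.261 - 2024-03-11 16:11:15.169 = 92ms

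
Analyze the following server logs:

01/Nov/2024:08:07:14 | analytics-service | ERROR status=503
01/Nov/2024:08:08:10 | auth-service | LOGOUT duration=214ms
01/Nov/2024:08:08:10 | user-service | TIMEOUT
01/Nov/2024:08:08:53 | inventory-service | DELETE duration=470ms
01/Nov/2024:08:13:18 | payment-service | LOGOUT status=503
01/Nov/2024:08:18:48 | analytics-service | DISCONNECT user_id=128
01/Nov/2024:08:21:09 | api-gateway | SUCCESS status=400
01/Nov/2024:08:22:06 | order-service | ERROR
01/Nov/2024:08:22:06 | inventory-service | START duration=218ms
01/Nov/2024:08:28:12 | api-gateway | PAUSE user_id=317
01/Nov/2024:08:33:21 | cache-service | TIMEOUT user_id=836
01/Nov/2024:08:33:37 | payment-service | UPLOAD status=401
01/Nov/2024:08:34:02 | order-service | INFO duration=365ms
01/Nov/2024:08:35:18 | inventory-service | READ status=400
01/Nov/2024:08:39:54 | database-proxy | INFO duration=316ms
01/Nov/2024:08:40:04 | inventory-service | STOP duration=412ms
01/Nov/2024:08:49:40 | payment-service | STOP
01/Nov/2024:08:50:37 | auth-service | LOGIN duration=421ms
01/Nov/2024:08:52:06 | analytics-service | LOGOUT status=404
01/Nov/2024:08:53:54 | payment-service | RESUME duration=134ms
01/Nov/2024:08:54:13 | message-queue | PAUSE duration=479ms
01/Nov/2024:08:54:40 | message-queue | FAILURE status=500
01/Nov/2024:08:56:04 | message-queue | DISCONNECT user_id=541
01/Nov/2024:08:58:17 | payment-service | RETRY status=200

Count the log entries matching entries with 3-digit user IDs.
4

To find matching entries:

1. Pattern to match: entries with 3-digit user IDs
2. Scan each log entry for the pattern
3. Count matches: 4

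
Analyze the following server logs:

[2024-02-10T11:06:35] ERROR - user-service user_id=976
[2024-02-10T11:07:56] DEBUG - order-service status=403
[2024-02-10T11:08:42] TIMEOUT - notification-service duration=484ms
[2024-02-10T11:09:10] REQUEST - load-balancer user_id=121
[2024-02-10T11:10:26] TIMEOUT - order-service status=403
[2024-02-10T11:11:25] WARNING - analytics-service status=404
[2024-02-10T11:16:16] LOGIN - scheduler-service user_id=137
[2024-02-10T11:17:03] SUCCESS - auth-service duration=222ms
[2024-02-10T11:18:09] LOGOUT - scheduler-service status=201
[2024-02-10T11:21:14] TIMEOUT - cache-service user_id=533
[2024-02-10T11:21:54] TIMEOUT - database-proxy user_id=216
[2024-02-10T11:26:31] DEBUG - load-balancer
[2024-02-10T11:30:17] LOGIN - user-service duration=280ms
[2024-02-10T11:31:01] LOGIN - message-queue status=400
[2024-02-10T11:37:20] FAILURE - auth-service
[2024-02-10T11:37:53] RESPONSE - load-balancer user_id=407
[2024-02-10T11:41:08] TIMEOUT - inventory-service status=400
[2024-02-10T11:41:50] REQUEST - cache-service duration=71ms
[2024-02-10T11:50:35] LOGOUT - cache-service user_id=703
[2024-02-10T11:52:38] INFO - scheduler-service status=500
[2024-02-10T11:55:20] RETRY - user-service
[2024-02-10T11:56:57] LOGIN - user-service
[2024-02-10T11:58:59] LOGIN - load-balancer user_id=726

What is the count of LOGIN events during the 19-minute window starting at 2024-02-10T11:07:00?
1

To count events in the time window:

1. Window boundaries: 2024-02-10T11:07:00 to 2024-02-10T11:26:00
2. Filter for LOGIN events within this window
3. Count matching events: 1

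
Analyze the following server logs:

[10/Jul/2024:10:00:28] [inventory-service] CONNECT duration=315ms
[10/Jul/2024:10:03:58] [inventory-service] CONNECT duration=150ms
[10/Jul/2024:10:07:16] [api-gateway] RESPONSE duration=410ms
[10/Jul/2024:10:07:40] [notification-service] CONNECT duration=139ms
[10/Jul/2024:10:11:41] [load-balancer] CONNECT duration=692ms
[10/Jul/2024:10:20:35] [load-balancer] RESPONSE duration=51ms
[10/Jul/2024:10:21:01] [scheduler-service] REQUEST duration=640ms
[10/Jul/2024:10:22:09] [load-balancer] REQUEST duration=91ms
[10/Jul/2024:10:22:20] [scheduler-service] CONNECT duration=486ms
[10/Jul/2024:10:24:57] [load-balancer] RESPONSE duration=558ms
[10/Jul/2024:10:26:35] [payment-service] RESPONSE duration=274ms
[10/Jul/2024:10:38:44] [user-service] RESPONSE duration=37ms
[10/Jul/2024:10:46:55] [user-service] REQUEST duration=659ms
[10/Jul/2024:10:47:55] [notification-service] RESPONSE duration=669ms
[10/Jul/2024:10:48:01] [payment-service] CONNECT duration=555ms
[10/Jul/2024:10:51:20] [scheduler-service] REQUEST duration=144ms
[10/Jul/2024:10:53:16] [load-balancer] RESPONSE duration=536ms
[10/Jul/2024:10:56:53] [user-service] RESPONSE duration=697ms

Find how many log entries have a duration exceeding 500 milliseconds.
8

To count timeouts:

1. Threshold: 500ms
2. Extract duration from each log entry
3. Count entries where duration > 500
4. Timeout count: 8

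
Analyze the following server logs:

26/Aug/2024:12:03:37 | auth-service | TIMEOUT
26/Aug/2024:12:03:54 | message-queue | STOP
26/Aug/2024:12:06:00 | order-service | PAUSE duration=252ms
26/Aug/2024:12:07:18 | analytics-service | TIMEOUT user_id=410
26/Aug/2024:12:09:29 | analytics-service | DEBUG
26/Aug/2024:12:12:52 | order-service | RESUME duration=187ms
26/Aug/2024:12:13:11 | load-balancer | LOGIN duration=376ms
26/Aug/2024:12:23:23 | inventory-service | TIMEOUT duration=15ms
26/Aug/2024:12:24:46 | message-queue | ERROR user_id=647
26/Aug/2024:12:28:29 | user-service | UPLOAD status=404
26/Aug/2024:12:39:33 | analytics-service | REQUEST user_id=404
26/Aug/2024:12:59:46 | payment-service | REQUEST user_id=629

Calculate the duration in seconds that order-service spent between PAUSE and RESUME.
412

To calculate state duration:

1. Find PAUSE event for order-service: 26/Aug/2024:12:06:00
2. Find RESUME event for order-service: 26/Aug/2024:12:12:52
3. Calculate duration: 26/Aug/2024:12:12:52 - 26/Aug/2024:12:06:00 = 412 seconds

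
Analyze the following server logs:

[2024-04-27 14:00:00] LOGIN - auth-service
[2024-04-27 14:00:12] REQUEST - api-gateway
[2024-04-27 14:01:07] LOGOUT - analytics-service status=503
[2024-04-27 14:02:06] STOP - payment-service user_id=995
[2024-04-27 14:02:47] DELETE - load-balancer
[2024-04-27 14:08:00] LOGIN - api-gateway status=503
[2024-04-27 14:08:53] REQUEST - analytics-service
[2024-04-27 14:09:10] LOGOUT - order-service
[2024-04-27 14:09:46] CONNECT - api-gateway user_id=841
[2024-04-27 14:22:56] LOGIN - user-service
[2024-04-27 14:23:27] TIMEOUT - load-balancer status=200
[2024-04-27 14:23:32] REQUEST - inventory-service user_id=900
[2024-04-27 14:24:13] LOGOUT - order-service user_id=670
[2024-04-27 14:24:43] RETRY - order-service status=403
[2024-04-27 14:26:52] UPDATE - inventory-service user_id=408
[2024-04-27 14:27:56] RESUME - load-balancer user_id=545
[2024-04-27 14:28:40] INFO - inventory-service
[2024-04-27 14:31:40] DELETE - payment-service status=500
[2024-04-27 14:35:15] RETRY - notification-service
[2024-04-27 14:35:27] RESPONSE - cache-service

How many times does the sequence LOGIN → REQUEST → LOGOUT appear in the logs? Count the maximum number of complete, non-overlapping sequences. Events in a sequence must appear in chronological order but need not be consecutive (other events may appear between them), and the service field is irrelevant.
3

To count sequences:

1. Look for pattern: LOGIN → REQUEST → LOGOUT
2. Greedily scan the log in chronological order, matching each sequence element in turn (ignoring service)
3. Each time the full pattern completes, increment the count and restart matching from the next event
4. Complete non-overlapping sequences found: 3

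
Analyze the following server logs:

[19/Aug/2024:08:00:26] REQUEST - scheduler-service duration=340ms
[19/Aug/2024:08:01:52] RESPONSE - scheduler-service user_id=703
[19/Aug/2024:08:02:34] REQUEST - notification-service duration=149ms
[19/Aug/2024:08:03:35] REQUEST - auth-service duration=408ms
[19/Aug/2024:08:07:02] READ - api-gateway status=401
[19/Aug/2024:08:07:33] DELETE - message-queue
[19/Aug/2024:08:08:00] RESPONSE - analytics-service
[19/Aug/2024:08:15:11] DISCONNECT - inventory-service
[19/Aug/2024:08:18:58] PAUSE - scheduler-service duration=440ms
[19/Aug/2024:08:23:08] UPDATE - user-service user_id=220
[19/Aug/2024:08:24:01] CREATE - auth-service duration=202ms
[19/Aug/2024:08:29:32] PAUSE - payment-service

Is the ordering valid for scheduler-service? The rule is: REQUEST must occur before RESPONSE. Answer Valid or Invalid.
Valid

To validate ordering:

1. Required order: REQUEST → RESPONSE
2. Rule: REQUEST must occur before RESPONSE
3. Check actual order of events for scheduler-service
4. Result: Valid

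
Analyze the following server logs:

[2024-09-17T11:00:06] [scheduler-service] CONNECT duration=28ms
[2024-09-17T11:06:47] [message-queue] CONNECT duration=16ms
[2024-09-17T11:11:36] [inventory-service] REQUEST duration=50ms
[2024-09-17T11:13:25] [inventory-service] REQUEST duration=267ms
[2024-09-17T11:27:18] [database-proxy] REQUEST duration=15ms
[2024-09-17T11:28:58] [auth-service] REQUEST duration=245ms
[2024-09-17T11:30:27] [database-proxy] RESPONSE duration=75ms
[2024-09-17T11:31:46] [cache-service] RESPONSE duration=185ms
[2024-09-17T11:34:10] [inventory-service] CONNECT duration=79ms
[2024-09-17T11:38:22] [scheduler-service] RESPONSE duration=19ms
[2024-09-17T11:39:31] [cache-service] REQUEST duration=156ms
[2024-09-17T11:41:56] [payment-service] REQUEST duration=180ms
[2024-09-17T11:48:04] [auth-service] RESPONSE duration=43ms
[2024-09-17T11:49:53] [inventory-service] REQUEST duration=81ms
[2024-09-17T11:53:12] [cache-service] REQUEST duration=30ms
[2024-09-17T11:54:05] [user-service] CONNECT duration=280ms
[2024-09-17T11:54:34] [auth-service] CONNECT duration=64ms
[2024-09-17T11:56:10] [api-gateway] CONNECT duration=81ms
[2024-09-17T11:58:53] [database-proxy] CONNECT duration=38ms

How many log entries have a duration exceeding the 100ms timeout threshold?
6

To count timeouts:

1. Threshold: 100ms
2. Extract duration from each log entry
3. Count entries where duration > 100
4. Timeout count: 6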